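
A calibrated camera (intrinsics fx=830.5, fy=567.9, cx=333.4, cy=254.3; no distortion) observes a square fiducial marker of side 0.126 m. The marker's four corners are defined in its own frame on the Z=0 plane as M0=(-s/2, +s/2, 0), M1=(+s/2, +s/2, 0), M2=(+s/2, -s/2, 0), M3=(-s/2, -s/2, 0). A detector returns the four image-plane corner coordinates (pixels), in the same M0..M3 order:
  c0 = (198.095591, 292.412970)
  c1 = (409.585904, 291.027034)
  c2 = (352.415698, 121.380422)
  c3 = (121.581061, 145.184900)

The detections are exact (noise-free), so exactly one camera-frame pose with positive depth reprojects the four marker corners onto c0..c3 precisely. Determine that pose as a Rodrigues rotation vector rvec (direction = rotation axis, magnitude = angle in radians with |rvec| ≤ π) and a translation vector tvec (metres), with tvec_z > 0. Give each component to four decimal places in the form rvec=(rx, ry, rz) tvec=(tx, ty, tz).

rvec=(0.4804, 0.4265, -0.1460) tvec=(-0.0338, -0.0264, 0.4125)

Intrinsics K: fx=830.5, fy=567.9, cx=333.4, cy=254.3
Marker side s = 0.126 m; corners in marker frame (Z=0):
  M0 = (-0.0630, +0.0630, 0)
  M1 = (+0.0630, +0.0630, 0)
  M2 = (+0.0630, -0.0630, 0)
  M3 = (-0.0630, -0.0630, 0)
Detected image corners:
  c0 = (198.095591, 292.412970) px
  c1 = (409.585904, 291.027034) px
  c2 = (352.415698, 121.380422) px
  c3 = (121.581061, 145.184900) px
Planar DLT: solve 8×8 A·h = b for H (H[2,2]=1):
  H  [+1468.39375 +808.48169 +265.28024]
  H  [-315.89294 +1466.07988 +217.95241]
  H  [-1.04276 +1.00933 +1.00000]
B = K⁻¹H; ‖b₁‖=2.424244, ‖b₂‖=2.424244; λ = 2/(‖b₁‖+‖b₂‖) = 0.412500, sign → tz>0 ⇒ λ=+0.412500
r₁ = λ·B[:,0] = (+0.90201,-0.03684,-0.43014); r₂ = λ·B[:,1] = (+0.23442,+0.87846,+0.41635)
r₃ = r₁×r₂ = (+0.36252,-0.47639,+0.80102); SVD([r₁ r₂ r₃]) → R = UVᵀ:
  R  [+0.90201 +0.23442 +0.36252]
  R  [-0.03684 +0.87846 -0.47639]
  R  [-0.43014 +0.41635 +0.80102]
t = (-0.03383, -0.02640, +0.41250) m
tr R = 2.581495; θ = arccos((tr R − 1)/2) = 0.658767 rad = 37.745°
axis k = ((R−Rᵀ)₃₂, (R−Rᵀ)₁₃, (R−Rᵀ)₂₁) / (2 sinθ) = (+0.729190, +0.647448, -0.221568)
rvec = θ·k = (+0.480367, +0.426517, -0.145962)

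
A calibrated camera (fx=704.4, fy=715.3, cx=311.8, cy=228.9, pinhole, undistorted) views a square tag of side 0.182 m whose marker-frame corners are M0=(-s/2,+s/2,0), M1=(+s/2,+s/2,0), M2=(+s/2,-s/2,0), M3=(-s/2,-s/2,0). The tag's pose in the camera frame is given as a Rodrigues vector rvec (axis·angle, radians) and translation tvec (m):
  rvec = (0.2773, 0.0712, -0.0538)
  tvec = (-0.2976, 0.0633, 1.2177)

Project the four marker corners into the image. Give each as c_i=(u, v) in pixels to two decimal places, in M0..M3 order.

c0=(96.15, 317.42) c1=(197.05, 313.88) c2=(185.48, 211.99) c3=(80.56, 216.88)

Intrinsics K: fx=704.4, fy=715.3, cx=311.8, cy=228.9
Marker side s = 0.182 m; corners in marker frame (Z=0):
  M0 = (-0.0910, +0.0910, 0)
  M1 = (+0.0910, +0.0910, 0)
  M2 = (+0.0910, -0.0910, 0)
  M3 = (-0.0910, -0.0910, 0)
rvec = (0.2773, 0.0712, -0.0538), |rvec| = θ = 0.29131 rad = 16.691°
Rodrigues: sinθ=0.28720, 1−cosθ=0.04213; R = I + sinθ·[k]× + (1−cosθ)·[k]×²:
    [+0.99605 +0.06284 +0.06279]
    [-0.04324 +0.96039 -0.27530]
    [-0.07760 +0.27149 +0.95931]
t = (-0.2976, 0.0633, 1.2177) m
M0: Pc = R·M0+t = (-0.38252, +0.15463, +1.24947); u = 704.4·(-0.38252)/1.24947 + 311.8 = 96.1498, v = 715.3·(+0.15463)/1.24947 + 228.9 = 317.4232
M1: Pc = R·M1+t = (-0.20124, +0.14676, +1.23534); u = 704.4·(-0.20124)/1.23534 + 311.8 = 197.0513, v = 715.3·(+0.14676)/1.23534 + 228.9 = 313.8785
M2: Pc = R·M2+t = (-0.21268, -0.02803, +1.18593); u = 704.4·(-0.21268)/1.18593 + 311.8 = 185.4767, v = 715.3·(-0.02803)/1.18593 + 228.9 = 211.9936
M3: Pc = R·M3+t = (-0.39396, -0.02016, +1.20006); u = 704.4·(-0.39396)/1.20006 + 311.8 = 80.5568, v = 715.3·(-0.02016)/1.20006 + 228.9 = 216.8833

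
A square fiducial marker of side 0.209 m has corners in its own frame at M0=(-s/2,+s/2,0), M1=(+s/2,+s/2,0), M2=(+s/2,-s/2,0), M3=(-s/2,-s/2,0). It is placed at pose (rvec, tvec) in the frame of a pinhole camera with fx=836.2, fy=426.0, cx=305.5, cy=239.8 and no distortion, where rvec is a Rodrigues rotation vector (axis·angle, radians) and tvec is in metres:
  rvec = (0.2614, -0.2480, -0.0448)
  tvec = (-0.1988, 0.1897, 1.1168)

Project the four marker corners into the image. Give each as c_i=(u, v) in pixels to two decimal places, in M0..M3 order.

Intrinsics K: fx=836.2, fy=426.0, cx=305.5, cy=239.8
Marker side s = 0.209 m; corners in marker frame (Z=0):
  M0 = (-0.1045, +0.1045, 0)
  M1 = (+0.1045, +0.1045, 0)
  M2 = (+0.1045, -0.1045, 0)
  M3 = (-0.1045, -0.1045, 0)
rvec = (0.2614, -0.2480, -0.0448), |rvec| = θ = 0.36310 rad = 20.804°
Rodrigues: sinθ=0.35517, 1−cosθ=0.06520; R = I + sinθ·[k]× + (1−cosθ)·[k]×²:
    [+0.96859 +0.01176 -0.24838]
    [-0.07588 +0.96522 -0.25020]
    [+0.23680 +0.26119 +0.93579]
t = (-0.1988, 0.1897, 1.1168) m
M0: Pc = R·M0+t = (-0.29879, +0.29849, +1.11935); u = 836.2·(-0.29879)/1.11935 + 305.5 = 82.2926, v = 426.0·(+0.29849)/1.11935 + 239.8 = 353.4006
M1: Pc = R·M1+t = (-0.09635, +0.28264, +1.16884); u = 836.2·(-0.09635)/1.16884 + 305.5 = 236.5681, v = 426.0·(+0.28264)/1.16884 + 239.8 = 342.8105
M2: Pc = R·M2+t = (-0.09881, +0.08091, +1.11425); u = 836.2·(-0.09881)/1.11425 + 305.5 = 231.3461, v = 426.0·(+0.08091)/1.11425 + 239.8 = 270.7317
M3: Pc = R·M3+t = (-0.30125, +0.09676, +1.06476); u = 836.2·(-0.30125)/1.06476 + 305.5 = 68.9184, v = 426.0·(+0.09676)/1.06476 + 239.8 = 278.5145

c0=(82.29, 353.40) c1=(236.57, 342.81) c2=(231.35, 270.73) c3=(68.92, 278.51)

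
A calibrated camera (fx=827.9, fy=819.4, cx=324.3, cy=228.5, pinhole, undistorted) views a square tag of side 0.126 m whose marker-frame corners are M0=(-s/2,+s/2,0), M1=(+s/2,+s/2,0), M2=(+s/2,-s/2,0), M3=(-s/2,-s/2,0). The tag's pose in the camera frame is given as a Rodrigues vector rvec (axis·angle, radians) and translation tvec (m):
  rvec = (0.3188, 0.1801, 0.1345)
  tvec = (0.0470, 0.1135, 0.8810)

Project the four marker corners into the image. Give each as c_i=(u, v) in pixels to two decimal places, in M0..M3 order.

c0=(305.31, 374.86) c1=(418.97, 396.52) c2=(436.09, 290.39) c3=(316.73, 270.09)

Intrinsics K: fx=827.9, fy=819.4, cx=324.3, cy=228.5
Marker side s = 0.126 m; corners in marker frame (Z=0):
  M0 = (-0.0630, +0.0630, 0)
  M1 = (+0.0630, +0.0630, 0)
  M2 = (+0.0630, -0.0630, 0)
  M3 = (-0.0630, -0.0630, 0)
rvec = (0.3188, 0.1801, 0.1345), |rvec| = θ = 0.39008 rad = 22.350°
Rodrigues: sinθ=0.38026, 1−cosθ=0.07512; R = I + sinθ·[k]× + (1−cosθ)·[k]×²:
    [+0.97506 -0.10277 +0.19674]
    [+0.15946 +0.94089 -0.29882]
    [-0.15440 +0.32274 +0.93381]
t = (0.0470, 0.1135, 0.8810) m
M0: Pc = R·M0+t = (-0.02090, +0.16273, +0.91106); u = 827.9·(-0.02090)/0.91106 + 324.3 = 305.3050, v = 819.4·(+0.16273)/0.91106 + 228.5 = 374.8584
M1: Pc = R·M1+t = (+0.10195, +0.18282, +0.89161); u = 827.9·(+0.10195)/0.89161 + 324.3 = 418.9694, v = 819.4·(+0.18282)/0.89161 + 228.5 = 396.5167
M2: Pc = R·M2+t = (+0.11490, +0.06427, +0.85094); u = 827.9·(+0.11490)/0.85094 + 324.3 = 436.0918, v = 819.4·(+0.06427)/0.85094 + 228.5 = 290.3876
M3: Pc = R·M3+t = (-0.00795, +0.04418, +0.87039); u = 827.9·(-0.00795)/0.87039 + 324.3 = 316.7343, v = 819.4·(+0.04418)/0.87039 + 228.5 = 270.0894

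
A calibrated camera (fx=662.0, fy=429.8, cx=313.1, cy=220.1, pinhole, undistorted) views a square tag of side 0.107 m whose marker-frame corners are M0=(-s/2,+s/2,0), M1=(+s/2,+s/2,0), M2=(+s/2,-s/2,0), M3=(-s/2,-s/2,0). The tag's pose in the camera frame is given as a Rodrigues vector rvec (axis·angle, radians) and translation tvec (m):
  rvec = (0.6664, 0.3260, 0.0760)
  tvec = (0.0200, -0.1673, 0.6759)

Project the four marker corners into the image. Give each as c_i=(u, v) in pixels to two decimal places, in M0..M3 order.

Intrinsics K: fx=662.0, fy=429.8, cx=313.1, cy=220.1
Marker side s = 0.107 m; corners in marker frame (Z=0):
  M0 = (-0.0535, +0.0535, 0)
  M1 = (+0.0535, +0.0535, 0)
  M2 = (+0.0535, -0.0535, 0)
  M3 = (-0.0535, -0.0535, 0)
rvec = (0.6664, 0.3260, 0.0760), |rvec| = θ = 0.74575 rad = 42.728°
Rodrigues: sinθ=0.67852, 1−cosθ=0.26542; R = I + sinθ·[k]× + (1−cosθ)·[k]×²:
    [+0.94652 +0.03453 +0.32078]
    [+0.17283 +0.78530 -0.59450]
    [-0.27244 +0.61815 +0.73734]
t = (0.0200, -0.1673, 0.6759) m
M0: Pc = R·M0+t = (-0.02879, -0.13453, +0.72355); u = 662.0·(-0.02879)/0.72355 + 313.1 = 286.7576, v = 429.8·(-0.13453)/0.72355 + 220.1 = 140.1850
M1: Pc = R·M1+t = (+0.07249, -0.11604, +0.69440); u = 662.0·(+0.07249)/0.69440 + 313.1 = 382.2048, v = 429.8·(-0.11604)/0.69440 + 220.1 = 148.2764
M2: Pc = R·M2+t = (+0.06879, -0.20007, +0.62825); u = 662.0·(+0.06879)/0.62825 + 313.1 = 385.5866, v = 429.8·(-0.20007)/0.62825 + 220.1 = 83.2303
M3: Pc = R·M3+t = (-0.03249, -0.21856, +0.65740); u = 662.0·(-0.03249)/0.65740 + 313.1 = 280.3864, v = 429.8·(-0.21856)/0.65740 + 220.1 = 77.2092

c0=(286.76, 140.19) c1=(382.20, 148.28) c2=(385.59, 83.23) c3=(280.39, 77.21)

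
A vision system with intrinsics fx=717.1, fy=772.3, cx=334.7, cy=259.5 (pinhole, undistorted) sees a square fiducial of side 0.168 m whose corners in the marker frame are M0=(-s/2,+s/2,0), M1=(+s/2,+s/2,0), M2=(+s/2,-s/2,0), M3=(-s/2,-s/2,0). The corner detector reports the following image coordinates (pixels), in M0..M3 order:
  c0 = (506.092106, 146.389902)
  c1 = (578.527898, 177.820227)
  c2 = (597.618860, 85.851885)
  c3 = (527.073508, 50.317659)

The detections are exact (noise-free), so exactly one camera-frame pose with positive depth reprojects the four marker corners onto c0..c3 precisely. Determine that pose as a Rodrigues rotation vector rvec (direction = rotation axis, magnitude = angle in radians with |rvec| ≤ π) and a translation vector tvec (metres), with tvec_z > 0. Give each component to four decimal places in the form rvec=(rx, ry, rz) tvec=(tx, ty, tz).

Intrinsics K: fx=717.1, fy=772.3, cx=334.7, cy=259.5
Marker side s = 0.168 m; corners in marker frame (Z=0):
  M0 = (-0.0840, +0.0840, 0)
  M1 = (+0.0840, +0.0840, 0)
  M2 = (+0.0840, -0.0840, 0)
  M3 = (-0.0840, -0.0840, 0)
Detected image corners:
  c0 = (506.092106, 146.389902) px
  c1 = (578.527898, 177.820227) px
  c2 = (597.618860, 85.851885) px
  c3 = (527.073508, 50.317659) px
Planar DLT: solve 8×8 A·h = b for H (H[2,2]=1):
  H  [+584.13366 -161.60530 +553.25517]
  H  [+232.43390 +550.49830 +115.19511]
  H  [+0.28720 -0.07691 +1.00000]
B = K⁻¹H; ‖b₁‖=0.766426, ‖b₂‖=0.766426; λ = 2/(‖b₁‖+‖b₂‖) = 1.304758, sign → tz>0 ⇒ λ=+1.304758
r₁ = λ·B[:,0] = (+0.88792,+0.26677,+0.37473); r₂ = λ·B[:,1] = (-0.24720,+0.96375,-0.10035)
r₃ = r₁×r₂ = (-0.38792,-0.00354,+0.92169); SVD([r₁ r₂ r₃]) → R = UVᵀ:
  R  [+0.88792 -0.24720 -0.38792]
  R  [+0.26677 +0.96375 -0.00354]
  R  [+0.37473 -0.10035 +0.92169]
t = (+0.39766, -0.24380, +1.30476) m
tr R = 2.773365; θ = arccos((tr R − 1)/2) = 0.480677 rad = 27.541°
axis k = ((R−Rᵀ)₃₂, (R−Rᵀ)₁₃, (R−Rᵀ)₂₁) / (2 sinθ) = (-0.104686, -0.824702, +0.555794)
rvec = θ·k = (-0.050320, -0.396415, +0.267157)

rvec=(-0.0503, -0.3964, 0.2672) tvec=(0.3977, -0.2438, 1.3048)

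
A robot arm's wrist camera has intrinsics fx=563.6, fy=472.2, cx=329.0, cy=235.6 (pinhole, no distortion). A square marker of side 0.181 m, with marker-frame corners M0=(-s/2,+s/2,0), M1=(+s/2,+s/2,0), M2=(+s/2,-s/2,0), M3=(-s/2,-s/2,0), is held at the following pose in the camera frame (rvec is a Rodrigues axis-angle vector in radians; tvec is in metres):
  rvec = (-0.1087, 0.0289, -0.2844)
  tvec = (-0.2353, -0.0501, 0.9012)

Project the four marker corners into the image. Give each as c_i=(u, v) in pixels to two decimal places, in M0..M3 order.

Intrinsics K: fx=563.6, fy=472.2, cx=329.0, cy=235.6
Marker side s = 0.181 m; corners in marker frame (Z=0):
  M0 = (-0.0905, +0.0905, 0)
  M1 = (+0.0905, +0.0905, 0)
  M2 = (+0.0905, -0.0905, 0)
  M3 = (-0.0905, -0.0905, 0)
rvec = (-0.1087, 0.0289, -0.2844), |rvec| = θ = 0.30583 rad = 17.523°
Rodrigues: sinθ=0.30109, 1−cosθ=0.04640; R = I + sinθ·[k]× + (1−cosθ)·[k]×²:
    [+0.95946 +0.27843 +0.04379]
    [-0.28155 +0.95401 +0.10294]
    [-0.01311 -0.11109 +0.99372]
t = (-0.2353, -0.0501, 0.9012) m
M0: Pc = R·M0+t = (-0.29693, +0.06172, +0.89233); u = 563.6·(-0.29693)/0.89233 + 329.0 = 141.4562, v = 472.2·(+0.06172)/0.89233 + 235.6 = 268.2595
M1: Pc = R·M1+t = (-0.12327, +0.01076, +0.88996); u = 563.6·(-0.12327)/0.88996 + 329.0 = 250.9339, v = 472.2·(+0.01076)/0.88996 + 235.6 = 241.3081
M2: Pc = R·M2+t = (-0.17367, -0.16192, +0.91007); u = 563.6·(-0.17367)/0.91007 + 329.0 = 221.4490, v = 472.2·(-0.16192)/0.91007 + 235.6 = 151.5868
M3: Pc = R·M3+t = (-0.34733, -0.11096, +0.91244); u = 563.6·(-0.34733)/0.91244 + 329.0 = 114.4606, v = 472.2·(-0.11096)/0.91244 + 235.6 = 178.1777

c0=(141.46, 268.26) c1=(250.93, 241.31) c2=(221.45, 151.59) c3=(114.46, 178.18)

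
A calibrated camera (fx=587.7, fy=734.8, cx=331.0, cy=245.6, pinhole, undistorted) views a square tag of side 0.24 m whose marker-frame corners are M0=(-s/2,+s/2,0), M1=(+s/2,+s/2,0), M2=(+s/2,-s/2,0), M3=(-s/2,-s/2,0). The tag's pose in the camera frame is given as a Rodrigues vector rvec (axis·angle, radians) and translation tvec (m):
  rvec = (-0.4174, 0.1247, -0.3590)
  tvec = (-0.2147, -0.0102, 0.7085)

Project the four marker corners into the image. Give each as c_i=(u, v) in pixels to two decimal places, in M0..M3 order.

Intrinsics K: fx=587.7, fy=734.8, cx=331.0, cy=245.6
Marker side s = 0.24 m; corners in marker frame (Z=0):
  M0 = (-0.1200, +0.1200, 0)
  M1 = (+0.1200, +0.1200, 0)
  M2 = (+0.1200, -0.1200, 0)
  M3 = (-0.1200, -0.1200, 0)
rvec = (-0.4174, 0.1247, -0.3590), |rvec| = θ = 0.56449 rad = 32.343°
Rodrigues: sinθ=0.53499, 1−cosθ=0.15514; R = I + sinθ·[k]× + (1−cosθ)·[k]×²:
    [+0.92968 +0.31489 +0.19114]
    [-0.36558 +0.85243 +0.37379]
    [-0.04523 -0.41738 +0.90761]
t = (-0.2147, -0.0102, 0.7085) m
M0: Pc = R·M0+t = (-0.28847, +0.13596, +0.66384); u = 587.7·(-0.28847)/0.66384 + 331.0 = 75.6132, v = 734.8·(+0.13596)/0.66384 + 245.6 = 396.0936
M1: Pc = R·M1+t = (-0.06535, +0.04822, +0.65299); u = 587.7·(-0.06535)/0.65299 + 331.0 = 272.1831, v = 734.8·(+0.04822)/0.65299 + 245.6 = 299.8642
M2: Pc = R·M2+t = (-0.14093, -0.15636, +0.75316); u = 587.7·(-0.14093)/0.75316 + 331.0 = 221.0338, v = 734.8·(-0.15636)/0.75316 + 245.6 = 93.0505
M3: Pc = R·M3+t = (-0.36405, -0.06862, +0.76401); u = 587.7·(-0.36405)/0.76401 + 331.0 = 50.9632, v = 734.8·(-0.06862)/0.76401 + 245.6 = 179.6014

c0=(75.61, 396.09) c1=(272.18, 299.86) c2=(221.03, 93.05) c3=(50.96, 179.60)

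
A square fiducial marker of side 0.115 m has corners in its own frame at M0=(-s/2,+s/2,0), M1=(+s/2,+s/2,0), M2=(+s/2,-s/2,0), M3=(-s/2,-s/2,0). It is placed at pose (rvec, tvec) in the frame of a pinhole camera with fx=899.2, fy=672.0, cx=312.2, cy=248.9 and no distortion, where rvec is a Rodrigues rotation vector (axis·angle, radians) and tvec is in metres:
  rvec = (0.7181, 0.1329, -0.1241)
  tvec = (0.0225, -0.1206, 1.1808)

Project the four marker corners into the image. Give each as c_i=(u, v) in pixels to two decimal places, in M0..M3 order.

Intrinsics K: fx=899.2, fy=672.0, cx=312.2, cy=248.9
Marker side s = 0.115 m; corners in marker frame (Z=0):
  M0 = (-0.0575, +0.0575, 0)
  M1 = (+0.0575, +0.0575, 0)
  M2 = (+0.0575, -0.0575, 0)
  M3 = (-0.0575, -0.0575, 0)
rvec = (0.7181, 0.1329, -0.1241), |rvec| = θ = 0.74076 rad = 42.443°
Rodrigues: sinθ=0.67485, 1−cosθ=0.26205; R = I + sinθ·[k]× + (1−cosθ)·[k]×²:
    [+0.98421 +0.15863 +0.07852]
    [-0.06748 +0.74639 -0.66208]
    [-0.16363 +0.64633 +0.74531]
t = (0.0225, -0.1206, 1.1808) m
M0: Pc = R·M0+t = (-0.02497, -0.07380, +1.22737); u = 899.2·(-0.02497)/1.22737 + 312.2 = 293.9059, v = 672.0·(-0.07380)/1.22737 + 248.9 = 208.4924
M1: Pc = R·M1+t = (+0.08821, -0.08156, +1.20856); u = 899.2·(+0.08821)/1.20856 + 312.2 = 377.8334, v = 672.0·(-0.08156)/1.20856 + 248.9 = 203.5481
M2: Pc = R·M2+t = (+0.06997, -0.16740, +1.13423); u = 899.2·(+0.06997)/1.13423 + 312.2 = 367.6718, v = 672.0·(-0.16740)/1.13423 + 248.9 = 149.7213
M3: Pc = R·M3+t = (-0.04321, -0.15964, +1.15304); u = 899.2·(-0.04321)/1.15304 + 312.2 = 278.5000, v = 672.0·(-0.15964)/1.15304 + 248.9 = 155.8628

c0=(293.91, 208.49) c1=(377.83, 203.55) c2=(367.67, 149.72) c3=(278.50, 155.86)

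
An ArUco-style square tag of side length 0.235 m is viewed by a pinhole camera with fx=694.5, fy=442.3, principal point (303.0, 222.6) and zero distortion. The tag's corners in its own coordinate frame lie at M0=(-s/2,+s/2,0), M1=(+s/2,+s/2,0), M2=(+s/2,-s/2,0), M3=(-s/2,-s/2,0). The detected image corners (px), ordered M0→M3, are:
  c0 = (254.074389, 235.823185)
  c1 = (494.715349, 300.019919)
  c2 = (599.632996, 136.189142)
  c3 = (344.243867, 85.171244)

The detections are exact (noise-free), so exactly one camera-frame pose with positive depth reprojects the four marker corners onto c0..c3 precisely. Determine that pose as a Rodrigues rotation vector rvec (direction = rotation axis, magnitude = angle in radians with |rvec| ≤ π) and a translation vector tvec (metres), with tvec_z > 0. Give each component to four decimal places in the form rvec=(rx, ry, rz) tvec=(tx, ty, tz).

Intrinsics K: fx=694.5, fy=442.3, cx=303.0, cy=222.6
Marker side s = 0.235 m; corners in marker frame (Z=0):
  M0 = (-0.1175, +0.1175, 0)
  M1 = (+0.1175, +0.1175, 0)
  M2 = (+0.1175, -0.1175, 0)
  M3 = (-0.1175, -0.1175, 0)
Detected image corners:
  c0 = (254.074389, 235.823185) px
  c1 = (494.715349, 300.019919) px
  c2 = (599.632996, 136.189142) px
  c3 = (344.243867, 85.171244) px
Planar DLT: solve 8×8 A·h = b for H (H[2,2]=1):
  H  [+888.81582 -371.91951 +416.87889]
  H  [+171.11202 +686.47743 +188.88217]
  H  [-0.39276 +0.09857 +1.00000]
B = K⁻¹H; ‖b₁‖=1.613003, ‖b₂‖=1.613003; λ = 2/(‖b₁‖+‖b₂‖) = 0.619962, sign → tz>0 ⇒ λ=+0.619962
r₁ = λ·B[:,0] = (+0.89966,+0.36239,-0.24350); r₂ = λ·B[:,1] = (-0.35866,+0.93146,+0.06111)
r₃ = r₁×r₂ = (+0.24895,+0.03236,+0.96797); SVD([r₁ r₂ r₃]) → R = UVᵀ:
  R  [+0.89966 -0.35866 +0.24895]
  R  [+0.36239 +0.93146 +0.03236]
  R  [-0.24350 +0.06111 +0.96797]
t = (+0.10166, -0.04726, +0.61996) m
tr R = 2.799095; θ = arccos((tr R − 1)/2) = 0.452063 rad = 25.901°
axis k = ((R−Rᵀ)₃₂, (R−Rᵀ)₁₃, (R−Rᵀ)₂₁) / (2 sinθ) = (+0.032912, +0.563676, +0.825340)
rvec = θ·k = (+0.014878, +0.254817, +0.373106)

rvec=(0.0149, 0.2548, 0.3731) tvec=(0.1017, -0.0473, 0.6200)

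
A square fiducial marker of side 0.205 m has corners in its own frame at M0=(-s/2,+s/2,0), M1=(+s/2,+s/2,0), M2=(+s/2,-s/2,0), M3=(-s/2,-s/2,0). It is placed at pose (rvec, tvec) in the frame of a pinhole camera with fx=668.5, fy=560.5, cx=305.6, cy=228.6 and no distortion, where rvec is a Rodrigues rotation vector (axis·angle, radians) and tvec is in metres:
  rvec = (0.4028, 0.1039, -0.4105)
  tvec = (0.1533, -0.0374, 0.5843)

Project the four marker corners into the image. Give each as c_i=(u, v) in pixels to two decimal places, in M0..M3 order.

c0=(411.75, 304.21) c1=(625.71, 238.82) c2=(564.66, 58.00) c3=(326.78, 143.61)

Intrinsics K: fx=668.5, fy=560.5, cx=305.6, cy=228.6
Marker side s = 0.205 m; corners in marker frame (Z=0):
  M0 = (-0.1025, +0.1025, 0)
  M1 = (+0.1025, +0.1025, 0)
  M2 = (+0.1025, -0.1025, 0)
  M3 = (-0.1025, -0.1025, 0)
rvec = (0.4028, 0.1039, -0.4105), |rvec| = θ = 0.58443 rad = 33.485°
Rodrigues: sinθ=0.55172, 1−cosθ=0.16597; R = I + sinθ·[k]× + (1−cosθ)·[k]×²:
    [+0.91287 +0.40786 +0.01774]
    [-0.36719 +0.83927 -0.40098]
    [-0.17843 +0.35953 +0.91591]
t = (0.1533, -0.0374, 0.5843) m
M0: Pc = R·M0+t = (+0.10154, +0.08626, +0.63944); u = 668.5·(+0.10154)/0.63944 + 305.6 = 411.7511, v = 560.5·(+0.08626)/0.63944 + 228.6 = 304.2133
M1: Pc = R·M1+t = (+0.28868, +0.01099, +0.60286); u = 668.5·(+0.28868)/0.60286 + 305.6 = 625.7051, v = 560.5·(+0.01099)/0.60286 + 228.6 = 238.8164
M2: Pc = R·M2+t = (+0.20506, -0.16106, +0.52916); u = 668.5·(+0.20506)/0.52916 + 305.6 = 564.6617, v = 560.5·(-0.16106)/0.52916 + 228.6 = 57.9976
M3: Pc = R·M3+t = (+0.01792, -0.08579, +0.56574); u = 668.5·(+0.01792)/0.56574 + 305.6 = 326.7806, v = 560.5·(-0.08579)/0.56574 + 228.6 = 143.6056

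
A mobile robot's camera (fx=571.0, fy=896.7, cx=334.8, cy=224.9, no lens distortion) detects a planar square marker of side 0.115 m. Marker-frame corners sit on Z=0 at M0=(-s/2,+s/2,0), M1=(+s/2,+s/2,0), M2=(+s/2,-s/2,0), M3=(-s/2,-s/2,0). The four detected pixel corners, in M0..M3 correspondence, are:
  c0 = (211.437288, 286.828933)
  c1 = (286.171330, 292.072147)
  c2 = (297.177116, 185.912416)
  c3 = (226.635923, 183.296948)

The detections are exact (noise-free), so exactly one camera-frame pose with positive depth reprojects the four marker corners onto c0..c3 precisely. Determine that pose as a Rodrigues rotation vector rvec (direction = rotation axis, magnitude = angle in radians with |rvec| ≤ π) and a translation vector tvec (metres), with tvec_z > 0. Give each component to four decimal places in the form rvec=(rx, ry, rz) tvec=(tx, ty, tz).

Intrinsics K: fx=571.0, fy=896.7, cx=334.8, cy=224.9
Marker side s = 0.115 m; corners in marker frame (Z=0):
  M0 = (-0.0575, +0.0575, 0)
  M1 = (+0.0575, +0.0575, 0)
  M2 = (+0.0575, -0.0575, 0)
  M3 = (-0.0575, -0.0575, 0)
Detected image corners:
  c0 = (211.437288, 286.828933) px
  c1 = (286.171330, 292.072147) px
  c2 = (297.177116, 185.912416) px
  c3 = (226.635923, 183.296948) px
Planar DLT: solve 8×8 A·h = b for H (H[2,2]=1):
  H  [+580.56110 -251.42240 +255.14488]
  H  [-13.06676 +784.14366 +235.38473]
  H  [-0.19779 -0.53761 +1.00000]
B = K⁻¹H; ‖b₁‖=1.150389, ‖b₂‖=1.150389; λ = 2/(‖b₁‖+‖b₂‖) = 0.869271, sign → tz>0 ⇒ λ=+0.869271
r₁ = λ·B[:,0] = (+0.98464,+0.03046,-0.17193); r₂ = λ·B[:,1] = (-0.10874,+0.87737,-0.46733)
r₃ = r₁×r₂ = (+0.13662,+0.47885,+0.86720); SVD([r₁ r₂ r₃]) → R = UVᵀ:
  R  [+0.98464 -0.10874 +0.13662]
  R  [+0.03046 +0.87737 +0.47885]
  R  [-0.17193 -0.46733 +0.86720]
t = (-0.12126, +0.01016, +0.86927) m
tr R = 2.729208; θ = arccos((tr R − 1)/2) = 0.526435 rad = 30.162°
axis k = ((R−Rᵀ)₃₂, (R−Rᵀ)₁₃, (R−Rᵀ)₂₁) / (2 sinθ) = (-0.941561, +0.307043, +0.138517)
rvec = θ·k = (-0.495670, +0.161638, +0.072920)

rvec=(-0.4957, 0.1616, 0.0729) tvec=(-0.1213, 0.0102, 0.8693)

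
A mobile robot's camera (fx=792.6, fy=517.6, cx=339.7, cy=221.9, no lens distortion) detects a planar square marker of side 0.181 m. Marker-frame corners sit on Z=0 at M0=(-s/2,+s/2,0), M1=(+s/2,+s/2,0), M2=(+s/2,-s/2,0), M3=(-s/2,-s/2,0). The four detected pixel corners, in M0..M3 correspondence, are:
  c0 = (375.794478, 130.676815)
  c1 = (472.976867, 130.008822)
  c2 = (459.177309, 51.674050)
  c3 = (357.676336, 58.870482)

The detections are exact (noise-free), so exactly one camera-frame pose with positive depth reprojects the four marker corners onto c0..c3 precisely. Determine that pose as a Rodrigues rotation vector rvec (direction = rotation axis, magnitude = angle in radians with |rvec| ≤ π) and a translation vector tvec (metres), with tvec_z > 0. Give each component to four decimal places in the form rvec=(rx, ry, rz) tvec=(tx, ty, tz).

rvec=(0.4518, 0.6320, -0.0468) tvec=(0.1181, -0.3091, 1.2503)

Intrinsics K: fx=792.6, fy=517.6, cx=339.7, cy=221.9
Marker side s = 0.181 m; corners in marker frame (Z=0):
  M0 = (-0.0905, +0.0905, 0)
  M1 = (+0.0905, +0.0905, 0)
  M2 = (+0.0905, -0.0905, 0)
  M3 = (-0.0905, -0.0905, 0)
Detected image corners:
  c0 = (375.794478, 130.676815) px
  c1 = (472.976867, 130.008822) px
  c2 = (459.177309, 51.674050) px
  c3 = (357.676336, 58.870482) px
Planar DLT: solve 8×8 A·h = b for H (H[2,2]=1):
  H  [+355.30529 +219.72001 +414.54783]
  H  [-64.27209 +443.20495 +93.95916]
  H  [-0.46398 +0.31471 +1.00000]
B = K⁻¹H; ‖b₁‖=0.799779, ‖b₂‖=0.799779; λ = 2/(‖b₁‖+‖b₂‖) = 1.250345, sign → tz>0 ⇒ λ=+1.250345
r₁ = λ·B[:,0] = (+0.80914,+0.09345,-0.58013); r₂ = λ·B[:,1] = (+0.17796,+0.90193,+0.39350)
r₃ = r₁×r₂ = (+0.56002,-0.42164,+0.71316); SVD([r₁ r₂ r₃]) → R = UVᵀ:
  R  [+0.80914 +0.17796 +0.56002]
  R  [+0.09345 +0.90193 -0.42164]
  R  [-0.58013 +0.39350 +0.71316]
t = (+0.11807, -0.30906, +1.25035) m
tr R = 2.424240; θ = arccos((tr R − 1)/2) = 0.778283 rad = 44.592°
axis k = ((R−Rᵀ)₃₂, (R−Rᵀ)₁₃, (R−Rᵀ)₂₁) / (2 sinθ) = (+0.580537, +0.812006, -0.060190)
rvec = θ·k = (+0.451822, +0.631971, -0.046845)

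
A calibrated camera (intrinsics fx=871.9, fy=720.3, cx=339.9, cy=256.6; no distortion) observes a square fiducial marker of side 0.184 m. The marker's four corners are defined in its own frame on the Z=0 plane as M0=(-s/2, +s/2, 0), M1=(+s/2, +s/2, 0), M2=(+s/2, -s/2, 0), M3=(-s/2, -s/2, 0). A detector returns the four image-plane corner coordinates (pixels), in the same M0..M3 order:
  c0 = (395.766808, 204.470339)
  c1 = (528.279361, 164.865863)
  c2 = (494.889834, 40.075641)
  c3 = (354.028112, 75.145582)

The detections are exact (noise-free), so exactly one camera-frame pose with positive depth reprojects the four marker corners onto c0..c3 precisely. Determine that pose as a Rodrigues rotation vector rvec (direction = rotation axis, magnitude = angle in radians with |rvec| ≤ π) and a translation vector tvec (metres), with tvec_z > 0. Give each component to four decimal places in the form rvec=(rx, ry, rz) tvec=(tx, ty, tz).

rvec=(0.2218, -0.3227, -0.3173) tvec=(0.1232, -0.1901, 1.0186)

Intrinsics K: fx=871.9, fy=720.3, cx=339.9, cy=256.6
Marker side s = 0.184 m; corners in marker frame (Z=0):
  M0 = (-0.0920, +0.0920, 0)
  M1 = (+0.0920, +0.0920, 0)
  M2 = (+0.0920, -0.0920, 0)
  M3 = (-0.0920, -0.0920, 0)
Detected image corners:
  c0 = (395.766808, 204.470339) px
  c1 = (528.279361, 164.865863) px
  c2 = (494.889834, 40.075641) px
  c3 = (354.028112, 75.145582) px
Planar DLT: solve 8×8 A·h = b for H (H[2,2]=1):
  H  [+861.88246 +317.87604 +445.38253]
  H  [-170.53689 +721.45890 +122.18309]
  H  [+0.26973 +0.25784 +1.00000]
B = K⁻¹H; ‖b₁‖=0.981767, ‖b₂‖=0.981767; λ = 2/(‖b₁‖+‖b₂‖) = 1.018572, sign → tz>0 ⇒ λ=+1.018572
r₁ = λ·B[:,0] = (+0.89977,-0.33903,+0.27474); r₂ = λ·B[:,1] = (+0.26897,+0.92665,+0.26263)
r₃ = r₁×r₂ = (-0.34363,-0.16241,+0.92496); SVD([r₁ r₂ r₃]) → R = UVᵀ:
  R  [+0.89977 +0.26897 -0.34363]
  R  [-0.33903 +0.92665 -0.16241]
  R  [+0.27474 +0.26263 +0.92496]
t = (+0.12323, -0.19008, +1.01857) m
tr R = 2.751372; θ = arccos((tr R − 1)/2) = 0.503942 rad = 28.874°
axis k = ((R−Rᵀ)₃₂, (R−Rᵀ)₁₃, (R−Rᵀ)₂₁) / (2 sinθ) = (+0.440110, -0.640290, -0.629549)
rvec = θ·k = (+0.221790, -0.322669, -0.317256)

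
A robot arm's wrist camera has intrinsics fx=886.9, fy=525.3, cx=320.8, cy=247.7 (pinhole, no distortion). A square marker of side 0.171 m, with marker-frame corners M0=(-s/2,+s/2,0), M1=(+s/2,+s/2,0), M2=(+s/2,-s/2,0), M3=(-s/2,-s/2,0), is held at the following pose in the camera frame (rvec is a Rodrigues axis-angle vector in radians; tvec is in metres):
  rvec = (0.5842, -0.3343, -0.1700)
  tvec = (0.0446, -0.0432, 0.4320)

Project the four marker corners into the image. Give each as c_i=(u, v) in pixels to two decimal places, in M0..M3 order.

Intrinsics K: fx=886.9, fy=525.3, cx=320.8, cy=247.7
Marker side s = 0.171 m; corners in marker frame (Z=0):
  M0 = (-0.0855, +0.0855, 0)
  M1 = (+0.0855, +0.0855, 0)
  M2 = (+0.0855, -0.0855, 0)
  M3 = (-0.0855, -0.0855, 0)
rvec = (0.5842, -0.3343, -0.1700), |rvec| = θ = 0.69422 rad = 39.776°
Rodrigues: sinθ=0.63979, 1−cosθ=0.23145; R = I + sinθ·[k]× + (1−cosθ)·[k]×²:
    [+0.93245 +0.06288 -0.35578]
    [-0.25046 +0.82222 -0.51110]
    [+0.26039 +0.56568 +0.78243]
t = (0.0446, -0.0432, 0.4320) m
M0: Pc = R·M0+t = (-0.02975, +0.04851, +0.45810); u = 886.9·(-0.02975)/0.45810 + 320.8 = 263.2064, v = 525.3·(+0.04851)/0.45810 + 247.7 = 303.3306
M1: Pc = R·M1+t = (+0.12970, +0.00569, +0.50263); u = 886.9·(+0.12970)/0.50263 + 320.8 = 549.6598, v = 525.3·(+0.00569)/0.50263 + 247.7 = 253.6420
M2: Pc = R·M2+t = (+0.11895, -0.13491, +0.40590); u = 886.9·(+0.11895)/0.40590 + 320.8 = 580.7061, v = 525.3·(-0.13491)/0.40590 + 247.7 = 73.0983
M3: Pc = R·M3+t = (-0.04050, -0.09209, +0.36137); u = 886.9·(-0.04050)/0.36137 + 320.8 = 221.4000, v = 525.3·(-0.09209)/0.36137 + 247.7 = 113.8414

c0=(263.21, 303.33) c1=(549.66, 253.64) c2=(580.71, 73.10) c3=(221.40, 113.84)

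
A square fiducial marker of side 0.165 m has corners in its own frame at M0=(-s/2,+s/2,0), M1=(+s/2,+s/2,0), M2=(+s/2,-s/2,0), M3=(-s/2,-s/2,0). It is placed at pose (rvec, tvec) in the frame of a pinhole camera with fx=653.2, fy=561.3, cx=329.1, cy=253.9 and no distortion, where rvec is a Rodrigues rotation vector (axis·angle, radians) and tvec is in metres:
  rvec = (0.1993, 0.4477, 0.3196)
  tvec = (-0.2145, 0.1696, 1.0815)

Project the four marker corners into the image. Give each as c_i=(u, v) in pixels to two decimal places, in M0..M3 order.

Intrinsics K: fx=653.2, fy=561.3, cx=329.1, cy=253.9
Marker side s = 0.165 m; corners in marker frame (Z=0):
  M0 = (-0.0825, +0.0825, 0)
  M1 = (+0.0825, +0.0825, 0)
  M2 = (+0.0825, -0.0825, 0)
  M3 = (-0.0825, -0.0825, 0)
rvec = (0.1993, 0.4477, 0.3196), |rvec| = θ = 0.58506 rad = 33.522°
Rodrigues: sinθ=0.55225, 1−cosθ=0.16632; R = I + sinθ·[k]× + (1−cosθ)·[k]×²:
    [+0.85298 -0.25832 +0.45354]
    [+0.34503 +0.93107 -0.11860]
    [-0.39164 +0.25765 +0.88331]
t = (-0.2145, 0.1696, 1.0815) m
M0: Pc = R·M0+t = (-0.30618, +0.21795, +1.13507); u = 653.2·(-0.30618)/1.13507 + 329.1 = 152.9005, v = 561.3·(+0.21795)/1.13507 + 253.9 = 361.6771
M1: Pc = R·M1+t = (-0.16544, +0.27488, +1.07045); u = 653.2·(-0.16544)/1.07045 + 329.1 = 228.1458, v = 561.3·(+0.27488)/1.07045 + 253.9 = 398.0355
M2: Pc = R·M2+t = (-0.12282, +0.12125, +1.02793); u = 653.2·(-0.12282)/1.02793 + 329.1 = 251.0554, v = 561.3·(+0.12125)/1.02793 + 253.9 = 320.1093
M3: Pc = R·M3+t = (-0.26356, +0.06432, +1.09255); u = 653.2·(-0.26356)/1.09255 + 329.1 = 171.5273, v = 561.3·(+0.06432)/1.09255 + 253.9 = 286.9453

c0=(152.90, 361.68) c1=(228.15, 398.04) c2=(251.06, 320.11) c3=(171.53, 286.95)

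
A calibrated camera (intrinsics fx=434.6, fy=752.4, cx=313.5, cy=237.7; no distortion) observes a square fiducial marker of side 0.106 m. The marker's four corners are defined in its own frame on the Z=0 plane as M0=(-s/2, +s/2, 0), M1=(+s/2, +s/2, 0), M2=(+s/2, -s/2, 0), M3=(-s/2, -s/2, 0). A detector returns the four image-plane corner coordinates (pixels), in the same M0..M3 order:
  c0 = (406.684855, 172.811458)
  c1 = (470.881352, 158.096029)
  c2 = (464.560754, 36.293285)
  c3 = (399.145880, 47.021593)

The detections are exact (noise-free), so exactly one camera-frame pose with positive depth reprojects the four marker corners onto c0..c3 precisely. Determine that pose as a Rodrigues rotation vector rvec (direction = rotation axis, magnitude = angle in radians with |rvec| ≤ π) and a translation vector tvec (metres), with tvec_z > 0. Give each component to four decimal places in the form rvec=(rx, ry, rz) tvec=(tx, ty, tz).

rvec=(0.0795, -0.2140, -0.1332) tvec=(0.1823, -0.1151, 0.6474)

Intrinsics K: fx=434.6, fy=752.4, cx=313.5, cy=237.7
Marker side s = 0.106 m; corners in marker frame (Z=0):
  M0 = (-0.0530, +0.0530, 0)
  M1 = (+0.0530, +0.0530, 0)
  M2 = (+0.0530, -0.0530, 0)
  M3 = (-0.0530, -0.0530, 0)
Detected image corners:
  c0 = (406.684855, 172.811458) px
  c1 = (470.881352, 158.096029) px
  c2 = (464.560754, 36.293285) px
  c3 = (399.145880, 47.021593) px
Planar DLT: solve 8×8 A·h = b for H (H[2,2]=1):
  H  [+750.00858 +127.65853 +435.89162]
  H  [-87.17111 +1182.41143 +103.91830]
  H  [+0.31857 +0.14330 +1.00000]
B = K⁻¹H; ‖b₁‖=1.544736, ‖b₂‖=1.544736; λ = 2/(‖b₁‖+‖b₂‖) = 0.647360, sign → tz>0 ⇒ λ=+0.647360
r₁ = λ·B[:,0] = (+0.96841,-0.14015,+0.20623); r₂ = λ·B[:,1] = (+0.12324,+0.98803,+0.09277)
r₃ = r₁×r₂ = (-0.21676,-0.06442,+0.97410); SVD([r₁ r₂ r₃]) → R = UVᵀ:
  R  [+0.96841 +0.12324 -0.21676]
  R  [-0.14015 +0.98803 -0.06442]
  R  [+0.20623 +0.09277 +0.97410]
t = (+0.18231, -0.11510, +0.64736) m
tr R = 2.930544; θ = arccos((tr R − 1)/2) = 0.264314 rad = 15.144°
axis k = ((R−Rᵀ)₃₂, (R−Rᵀ)₁₃, (R−Rᵀ)₂₁) / (2 sinθ) = (+0.300837, -0.809554, -0.504102)
rvec = θ·k = (+0.079515, -0.213977, -0.133241)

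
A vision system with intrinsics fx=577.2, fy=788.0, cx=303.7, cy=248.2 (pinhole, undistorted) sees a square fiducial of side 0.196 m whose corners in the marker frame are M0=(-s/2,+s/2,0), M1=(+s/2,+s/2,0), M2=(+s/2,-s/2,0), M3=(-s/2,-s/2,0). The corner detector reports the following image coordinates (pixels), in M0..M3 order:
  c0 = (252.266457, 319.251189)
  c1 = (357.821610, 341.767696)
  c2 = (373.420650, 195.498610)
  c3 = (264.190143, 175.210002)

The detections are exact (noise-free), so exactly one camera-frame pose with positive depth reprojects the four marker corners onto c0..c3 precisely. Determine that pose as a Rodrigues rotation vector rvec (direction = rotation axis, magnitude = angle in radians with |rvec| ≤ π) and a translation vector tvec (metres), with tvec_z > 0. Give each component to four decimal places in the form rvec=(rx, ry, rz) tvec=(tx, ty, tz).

Intrinsics K: fx=577.2, fy=788.0, cx=303.7, cy=248.2
Marker side s = 0.196 m; corners in marker frame (Z=0):
  M0 = (-0.0980, +0.0980, 0)
  M1 = (+0.0980, +0.0980, 0)
  M2 = (+0.0980, -0.0980, 0)
  M3 = (-0.0980, -0.0980, 0)
Detected image corners:
  c0 = (252.266457, 319.251189) px
  c1 = (357.821610, 341.767696) px
  c2 = (373.420650, 195.498610) px
  c3 = (264.190143, 175.210002) px
Planar DLT: solve 8×8 A·h = b for H (H[2,2]=1):
  H  [+515.91915 -19.73411 +311.27840]
  H  [+82.94562 +782.19255 +258.97362]
  H  [-0.10212 +0.16152 +1.00000]
B = K⁻¹H; ‖b₁‖=0.962909, ‖b₂‖=0.962909; λ = 2/(‖b₁‖+‖b₂‖) = 1.038519, sign → tz>0 ⇒ λ=+1.038519
r₁ = λ·B[:,0] = (+0.98406,+0.14272,-0.10606); r₂ = λ·B[:,1] = (-0.12377,+0.97803,+0.16775)
r₃ = r₁×r₂ = (+0.12767,-0.15195,+0.98011); SVD([r₁ r₂ r₃]) → R = UVᵀ:
  R  [+0.98406 -0.12377 +0.12767]
  R  [+0.14272 +0.97803 -0.15195]
  R  [-0.10606 +0.16775 +0.98011]
t = (+0.01364, +0.01420, +1.03852) m
tr R = 2.942203; θ = arccos((tr R − 1)/2) = 0.240992 rad = 13.808°
axis k = ((R−Rᵀ)₃₂, (R−Rᵀ)₁₃, (R−Rᵀ)₂₁) / (2 sinθ) = (+0.669744, +0.489652, +0.558287)
rvec = θ·k = (+0.161403, +0.118002, +0.134543)

rvec=(0.1614, 0.1180, 0.1345) tvec=(0.0136, 0.0142, 1.0385)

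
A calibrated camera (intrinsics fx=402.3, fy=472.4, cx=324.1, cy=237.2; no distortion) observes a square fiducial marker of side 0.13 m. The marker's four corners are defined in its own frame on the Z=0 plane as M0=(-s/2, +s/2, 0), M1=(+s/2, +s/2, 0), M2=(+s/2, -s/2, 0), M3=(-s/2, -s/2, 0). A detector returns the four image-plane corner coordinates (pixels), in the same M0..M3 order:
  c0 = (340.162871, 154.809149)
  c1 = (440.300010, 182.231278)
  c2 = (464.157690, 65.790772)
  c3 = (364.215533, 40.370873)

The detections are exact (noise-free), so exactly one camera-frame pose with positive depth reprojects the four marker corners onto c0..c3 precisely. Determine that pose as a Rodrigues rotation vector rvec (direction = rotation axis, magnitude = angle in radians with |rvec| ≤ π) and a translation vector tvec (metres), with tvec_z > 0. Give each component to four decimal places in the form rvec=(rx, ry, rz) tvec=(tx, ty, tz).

Intrinsics K: fx=402.3, fy=472.4, cx=324.1, cy=237.2
Marker side s = 0.13 m; corners in marker frame (Z=0):
  M0 = (-0.0650, +0.0650, 0)
  M1 = (+0.0650, +0.0650, 0)
  M2 = (+0.0650, -0.0650, 0)
  M3 = (-0.0650, -0.0650, 0)
Detected image corners:
  c0 = (340.162871, 154.809149) px
  c1 = (440.300010, 182.231278) px
  c2 = (464.157690, 65.790772) px
  c3 = (364.215533, 40.370873) px
Planar DLT: solve 8×8 A·h = b for H (H[2,2]=1):
  H  [+719.96800 -202.17556 +401.84301]
  H  [+189.56197 +883.00281 +110.52774]
  H  [-0.12323 -0.04450 +1.00000]
B = K⁻¹H; ‖b₁‖=1.948762, ‖b₂‖=1.948762; λ = 2/(‖b₁‖+‖b₂‖) = 0.513146, sign → tz>0 ⇒ λ=+0.513146
r₁ = λ·B[:,0] = (+0.96929,+0.23766,-0.06324); r₂ = λ·B[:,1] = (-0.23948,+0.97063,-0.02284)
r₃ = r₁×r₂ = (+0.05595,+0.03728,+0.99774); SVD([r₁ r₂ r₃]) → R = UVᵀ:
  R  [+0.96929 -0.23948 +0.05595]
  R  [+0.23766 +0.97063 +0.03728]
  R  [-0.06324 -0.02284 +0.99774]
t = (+0.09916, -0.13760, +0.51315) m
tr R = 2.937656; θ = arccos((tr R − 1)/2) = 0.250342 rad = 14.344°
axis k = ((R−Rᵀ)₃₂, (R−Rᵀ)₁₃, (R−Rᵀ)₂₁) / (2 sinθ) = (-0.121328, +0.240557, +0.963022)
rvec = θ·k = (-0.030374, +0.060222, +0.241085)

rvec=(-0.0304, 0.0602, 0.2411) tvec=(0.0992, -0.1376, 0.5131)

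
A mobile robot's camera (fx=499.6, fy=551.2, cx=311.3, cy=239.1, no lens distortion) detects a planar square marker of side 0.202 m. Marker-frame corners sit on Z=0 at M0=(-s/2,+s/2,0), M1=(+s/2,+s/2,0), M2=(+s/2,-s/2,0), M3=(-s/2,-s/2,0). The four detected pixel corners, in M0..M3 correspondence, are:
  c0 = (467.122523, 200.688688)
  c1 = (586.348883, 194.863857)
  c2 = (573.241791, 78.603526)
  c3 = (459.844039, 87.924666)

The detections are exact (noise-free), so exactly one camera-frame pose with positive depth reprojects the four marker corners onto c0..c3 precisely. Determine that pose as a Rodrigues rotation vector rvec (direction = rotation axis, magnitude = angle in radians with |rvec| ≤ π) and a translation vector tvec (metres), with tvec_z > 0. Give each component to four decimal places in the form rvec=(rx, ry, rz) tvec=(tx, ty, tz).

Intrinsics K: fx=499.6, fy=551.2, cx=311.3, cy=239.1
Marker side s = 0.202 m; corners in marker frame (Z=0):
  M0 = (-0.1010, +0.1010, 0)
  M1 = (+0.1010, +0.1010, 0)
  M2 = (+0.1010, -0.1010, 0)
  M3 = (-0.1010, -0.1010, 0)
Detected image corners:
  c0 = (467.122523, 200.688688) px
  c1 = (586.348883, 194.863857) px
  c2 = (573.241791, 78.603526) px
  c3 = (459.844039, 87.924666) px
Planar DLT: solve 8×8 A·h = b for H (H[2,2]=1):
  H  [+488.56209 -71.57547 +520.54062]
  H  [-61.10338 +533.93777 +139.23371]
  H  [-0.16659 -0.23348 +1.00000]
B = K⁻¹H; ‖b₁‖=1.095142, ‖b₂‖=1.095142; λ = 2/(‖b₁‖+‖b₂‖) = 0.913124, sign → tz>0 ⇒ λ=+0.913124
r₁ = λ·B[:,0] = (+0.98773,-0.03524,-0.15212); r₂ = λ·B[:,1] = (+0.00202,+0.97701,-0.21320)
r₃ = r₁×r₂ = (+0.15613,+0.21027,+0.96509); SVD([r₁ r₂ r₃]) → R = UVᵀ:
  R  [+0.98773 +0.00202 +0.15613]
  R  [-0.03524 +0.97701 +0.21027]
  R  [-0.15212 -0.21320 +0.96509]
t = (+0.38243, -0.16544, +0.91312) m
tr R = 2.929836; θ = arccos((tr R − 1)/2) = 0.265665 rad = 15.221°
axis k = ((R−Rᵀ)₃₂, (R−Rᵀ)₁₃, (R−Rᵀ)₂₁) / (2 sinθ) = (-0.806450, +0.587029, -0.070961)
rvec = θ·k = (-0.214246, +0.155953, -0.018852)

rvec=(-0.2142, 0.1560, -0.0189) tvec=(0.3824, -0.1654, 0.9131)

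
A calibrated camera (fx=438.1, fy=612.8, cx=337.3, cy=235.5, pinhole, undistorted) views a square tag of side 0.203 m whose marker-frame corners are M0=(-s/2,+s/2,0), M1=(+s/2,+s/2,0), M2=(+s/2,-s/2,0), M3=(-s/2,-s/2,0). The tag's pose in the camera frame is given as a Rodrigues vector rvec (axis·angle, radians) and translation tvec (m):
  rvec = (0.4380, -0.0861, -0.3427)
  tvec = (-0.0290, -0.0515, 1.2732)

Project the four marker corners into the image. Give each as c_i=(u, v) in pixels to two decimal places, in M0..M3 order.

Intrinsics K: fx=438.1, fy=612.8, cx=337.3, cy=235.5
Marker side s = 0.203 m; corners in marker frame (Z=0):
  M0 = (-0.1015, +0.1015, 0)
  M1 = (+0.1015, +0.1015, 0)
  M2 = (+0.1015, -0.1015, 0)
  M3 = (-0.1015, -0.1015, 0)
rvec = (0.4380, -0.0861, -0.3427), |rvec| = θ = 0.56276 rad = 32.244°
Rodrigues: sinθ=0.53352, 1−cosθ=0.15421; R = I + sinθ·[k]× + (1−cosθ)·[k]×²:
    [+0.93920 +0.30653 -0.15472]
    [-0.34326 +0.84939 -0.40088]
    [+0.00854 +0.42961 +0.90297]
t = (-0.0290, -0.0515, 1.2732) m
M0: Pc = R·M0+t = (-0.09322, +0.06955, +1.31594); u = 438.1·(-0.09322)/1.31594 + 337.3 = 306.2667, v = 612.8·(+0.06955)/1.31594 + 235.5 = 267.8897
M1: Pc = R·M1+t = (+0.09744, -0.00013, +1.31767); u = 438.1·(+0.09744)/1.31767 + 337.3 = 369.6975, v = 612.8·(-0.00013)/1.31767 + 235.5 = 235.4408
M2: Pc = R·M2+t = (+0.03522, -0.17255, +1.23046); u = 438.1·(+0.03522)/1.23046 + 337.3 = 349.8385, v = 612.8·(-0.17255)/1.23046 + 235.5 = 149.5636
M3: Pc = R·M3+t = (-0.15544, -0.10287, +1.22873); u = 438.1·(-0.15544)/1.22873 + 337.3 = 281.8775, v = 612.8·(-0.10287)/1.22873 + 235.5 = 184.1945

c0=(306.27, 267.89) c1=(369.70, 235.44) c2=(349.84, 149.56) c3=(281.88, 184.19)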